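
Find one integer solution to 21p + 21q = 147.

Step 1: Check solvability.
gcd(21, 21) = 21
Since 21 divides 147, solutions exist.

Step 2: Apply extended Euclidean algorithm to find gcd.
We find integers such that 21*x0 + 21*y0 = 21

Step 3: Scale the particular solution.
Multiply by 147/21 = 7:
p = 0, q = 7

Step 4: Verify.
21*(0) + 21*(7) = 147 = 147 ✓

p = 0, q = 7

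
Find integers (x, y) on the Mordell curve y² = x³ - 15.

Try small integer x values and check whether x³ - 15 is a perfect square.
x = 4: x³ - 15 = 4³ - 15 = 64 - 15 = 49
Is 49 a perfect square? 7² = 49 ✓
So (x, y) = (4, 7) is a solution.

x = 4, y = 7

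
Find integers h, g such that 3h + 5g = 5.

Step 1: Check solvability.
gcd(3, 5) = 1
Since 1 divides 5, solutions exist.

Step 2: Apply extended Euclidean algorithm to find gcd.
We find integers such that 3*x0 + 5*y0 = 1

Step 3: Scale the particular solution.
Multiply by 5/1 = 5:
h = 10, g = -5

Step 4: Verify.
3*(10) + 5*(-5) = 5 = 5 ✓

h = 10, g = -5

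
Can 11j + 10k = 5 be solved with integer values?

Step 1: Compute gcd(11, 10).
gcd(11, 10) = 1

Step 2: Check divisibility.
Does 1 divide 5? 5 = 1 x 5, so yes.

By the theorem on linear Diophantine equations, 11j + 10k = 5 has integer solutions if and only if gcd(11, 10) divides 5. Since 1 | 5, solutions exist.

Yes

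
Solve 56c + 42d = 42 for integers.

Step 1: Check solvability.
gcd(56, 42) = 14
Since 14 divides 42, solutions exist.

Step 2: Apply extended Euclidean algorithm to find gcd.
We find integers such that 56*x0 + 42*y0 = 14

Step 3: Scale the particular solution.
Multiply by 42/14 = 3:
c = 3, d = -3

Step 4: Verify.
56*(3) + 42*(-3) = 42 = 42 ✓

c = 3, d = -3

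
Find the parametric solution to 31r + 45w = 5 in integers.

Step 1: Compute gcd(31, 45) = 1.
Since 1 divides 5, solutions exist.

Step 2: Find a particular solution using extended Euclidean algorithm.
We get r₀ = 80, w₀ = -55.
Check: 31*80 + 45*-55 = 5 = 5 ✓

Step 3: Write the general solution.
r = 80 + (45/1)t = 80 + 45t
w = -55 - (31/1)t = -55 - 31t
for any integer t.

r = 80 + 45t, w = -55 - 31t for integer t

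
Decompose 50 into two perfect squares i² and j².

We need to find integers i, j > 0 such that i² + j² = 50.
Trying i = 1: j² = 50 - 1² = 50 - 1 = 49
j = 7
Check: 1² + 7² = 1 + 49 = 50 ✓

50 = 1² + 7²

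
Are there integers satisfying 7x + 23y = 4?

Step 1: Compute gcd(7, 23).
gcd(7, 23) = 1

Step 2: Check divisibility.
Does 1 divide 4? 4 = 1 x 4, so yes.

By the theorem on linear Diophantine equations, 7x + 23y = 4 has integer solutions if and only if gcd(7, 23) divides 4. Since 1 | 4, solutions exist.

Yes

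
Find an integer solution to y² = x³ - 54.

Try small integer x values and check whether x³ - 54 is a perfect square.
x = 7: x³ - 54 = 7³ - 54 = 343 - 54 = 289
Is 289 a perfect square? 17² = 289 ✓
So (x, y) = (7, -17) is a solution.

x = 7, y = -17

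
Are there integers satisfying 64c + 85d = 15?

Step 1: Compute gcd(64, 85).
gcd(64, 85) = 1

Step 2: Check divisibility.
Does 1 divide 15? 15 = 1 x 15, so yes.

By the theorem on linear Diophantine equations, 64c + 85d = 15 has integer solutions if and only if gcd(64, 85) divides 15. Since 1 | 15, solutions exist.

Yes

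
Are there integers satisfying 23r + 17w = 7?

Step 1: Compute gcd(23, 17).
gcd(23, 17) = 1

Step 2: Check divisibility.
Does 1 divide 7? 7 = 1 x 7, so yes.

By the theorem on linear Diophantine equations, 23r + 17w = 7 has integer solutions if and only if gcd(23, 17) divides 7. Since 1 | 7, solutions exist.

Yes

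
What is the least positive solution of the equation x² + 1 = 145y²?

We need x² = 145y² - 1. Try successive y:
y = 1: x² = 145·1² - 1 = 144 = 12² ✓
Check: 12² - 145·1² = 144 - 145 = -1 ✓

x = 12, y = 1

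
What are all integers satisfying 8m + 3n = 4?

Step 1: Compute gcd(8, 3) = 1.
Since 1 divides 4, solutions exist.

Step 2: Find a particular solution using extended Euclidean algorithm.
We get m₀ = -4, n₀ = 12.
Check: 8*-4 + 3*12 = 4 = 4 ✓

Step 3: Write the general solution.
m = -4 + (3/1)t = -4 + 3t
n = 12 - (8/1)t = 12 - 8t
for any integer t.

m = -4 + 3t, n = 12 - 8t for integer t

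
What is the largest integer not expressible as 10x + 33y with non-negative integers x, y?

For two coprime denominations a and b, the Frobenius number (largest value not representable as a non-negative combination) is ab - a - b.
Here gcd(10, 33) = 1, so they are coprime.
F(10, 33) = 10·33 - 10 - 33 = 330 - 43 = 287

287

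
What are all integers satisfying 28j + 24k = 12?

Step 1: Compute gcd(28, 24) = 4.
Since 4 divides 12, solutions exist.

Step 2: Find a particular solution using extended Euclidean algorithm.
We get j₀ = 3, k₀ = -3.
Check: 28*3 + 24*-3 = 12 = 12 ✓

Step 3: Write the general solution.
j = 3 + (24/4)t = 3 + 6t
k = -3 - (28/4)t = -3 - 7t
for any integer t.

j = 3 + 6t, k = -3 - 7t for integer t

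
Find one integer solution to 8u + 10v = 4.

Step 1: Check solvability.
gcd(8, 10) = 2
Since 2 divides 4, solutions exist.

Step 2: Apply extended Euclidean algorithm to find gcd.
We find integers such that 8*x0 + 10*y0 = 2

Step 3: Scale the particular solution.
Multiply by 4/2 = 2:
u = -2, v = 2

Step 4: Verify.
8*(-2) + 10*(2) = 4 = 4 ✓

u = -2, v = 2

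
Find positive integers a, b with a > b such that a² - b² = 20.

Factor: a² - b² = (a+b)(a-b) = 20.
We need two factors of 20 with the same parity.
Use a+b = 10 and a-b = 2 (product 10·2 = 20).
Adding: 2a = 12, so a = 6.
Subtracting: 2b = 8, so b = 4.
Check: 6² - 4² = 36 - 16 = 20 ✓

a = 6, b = 4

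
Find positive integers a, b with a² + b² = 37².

We need a² + b² = 37² = 1369.
Trying: 35² + 12² = 1225 + 144 = 1369 ✓

(35, 12, 37)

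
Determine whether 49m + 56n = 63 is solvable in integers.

Step 1: Compute gcd(49, 56).
gcd(49, 56) = 7

Step 2: Check divisibility.
Does 7 divide 63? 63 = 7 x 9, so yes.

By the theorem on linear Diophantine equations, 49m + 56n = 63 has integer solutions if and only if gcd(49, 56) divides 63. Since 7 | 63, solutions exist.

Yes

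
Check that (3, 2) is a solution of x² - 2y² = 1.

Compute x² = 3² = 9
Compute 2y² = 2·2² = 2·4 = 8
x² - 2y² = 9 - 8 = 1
Since this equals 1, (3, 2) is a solution.

Yes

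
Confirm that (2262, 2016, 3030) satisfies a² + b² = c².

Compute a² + b² = 2262² + 2016² = 5116644 + 4064256 = 9180900
Compute c² = 3030² = 9180900
Since 9180900 = 9180900, confirmed.

Yes, it is a Pythagorean triple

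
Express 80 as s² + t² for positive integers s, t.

We need to find integers s, t > 0 such that s² + t² = 80.
Trying s = 4: t² = 80 - 4² = 80 - 16 = 64
t = 8
Check: 4² + 8² = 16 + 64 = 80 ✓

80 = 4² + 8²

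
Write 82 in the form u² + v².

We need to find integers u, v > 0 such that u² + v² = 82.
Trying u = 1: v² = 82 - 1² = 82 - 1 = 81
v = 9
Check: 1² + 9² = 1 + 81 = 82 ✓

82 = 1² + 9²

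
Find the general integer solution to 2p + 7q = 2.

Step 1: Compute gcd(2, 7) = 1.
Since 1 divides 2, solutions exist.

Step 2: Find a particular solution using extended Euclidean algorithm.
We get p₀ = -6, q₀ = 2.
Check: 2*-6 + 7*2 = 2 = 2 ✓

Step 3: Write the general solution.
p = -6 + (7/1)t = -6 + 7t
q = 2 - (2/1)t = 2 - 2t
for any integer t.

p = -6 + 7t, q = 2 - 2t for integer t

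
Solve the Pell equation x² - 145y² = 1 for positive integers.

We seek the smallest positive integers (x, y) with x² - 145y² = 1, i.e., x² = 145y² + 1.
Try successive y values:
y = 1: x² = 145·1² + 1 = 146, not a perfect square
y = 2: x² = 145·2² + 1 = 581, not a perfect square
y = 3: x² = 145·3² + 1 = 1306, not a perfect square
... continuing the search (or via continued fractions) ...
y = 24: x² = 145·24² + 1 = 83521, x = 289 ✓

Verify: 289² - 145·24² = 83521 - 83520 = 1 ✓

x = 289, y = 24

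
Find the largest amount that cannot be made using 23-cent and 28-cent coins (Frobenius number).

For two coprime denominations a and b, the Frobenius number (largest value not representable as a non-negative combination) is ab - a - b.
Here gcd(23, 28) = 1, so they are coprime.
F(23, 28) = 23·28 - 23 - 28 = 644 - 51 = 593

593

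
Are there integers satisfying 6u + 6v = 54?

Step 1: Compute gcd(6, 6).
gcd(6, 6) = 6

Step 2: Check divisibility.
Does 6 divide 54? 54 = 6 x 9, so yes.

By the theorem on linear Diophantine equations, 6u + 6v = 54 has integer solutions if and only if gcd(6, 6) divides 54. Since 6 | 54, solutions exist.

Yes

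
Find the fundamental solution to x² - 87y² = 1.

We seek the smallest positive integers (x, y) with x² - 87y² = 1, i.e., x² = 87y² + 1.
Try successive y values:
y = 1: x² = 87·1² + 1 = 88, not a perfect square
y = 2: x² = 87·2² + 1 = 349, not a perfect square
y = 3: x² = 87·3² + 1 = 784, x = 28 ✓

Verify: 28² - 87·3² = 784 - 783 = 1 ✓

x = 28, y = 3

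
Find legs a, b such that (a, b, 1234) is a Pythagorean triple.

We need a² + b² = 1234² = 1522756.
Trying: 210² + 1216² = 44100 + 1478656 = 1522756 ✓

(210, 1216, 1234)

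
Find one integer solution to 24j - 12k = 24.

Step 1: Check solvability.
gcd(24, 12) = 12
Since 12 divides 24, solutions exist.

Step 2: Apply extended Euclidean algorithm to find gcd.
We find integers such that 24*x0 + 12*y0 = 12

Step 3: Scale the particular solution.
Multiply by 24/12 = 2:
j = 0, k = -2

Step 4: Verify.
24*(0) - 12*(-2) = 24 = 24 ✓

j = 0, k = -2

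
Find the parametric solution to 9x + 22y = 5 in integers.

Step 1: Compute gcd(9, 22) = 1.
Since 1 divides 5, solutions exist.

Step 2: Find a particular solution using extended Euclidean algorithm.
We get x₀ = 25, y₀ = -10.
Check: 9*25 + 22*-10 = 5 = 5 ✓

Step 3: Write the general solution.
x = 25 + (22/1)t = 25 + 22t
y = -10 - (9/1)t = -10 - 9t
for any integer t.

x = 25 + 22t, y = -10 - 9t for integer t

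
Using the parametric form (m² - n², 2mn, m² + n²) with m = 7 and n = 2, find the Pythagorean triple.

a = m² - n² = 49 - 4 = 45
b = 2mn = 2·7·2 = 28
c = m² + n² = 49 + 4 = 53
Verify: 45² + 28² = 2025 + 784 = 2809 = 53² ✓

(45, 28, 53)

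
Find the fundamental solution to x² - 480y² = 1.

We seek the smallest positive integers (x, y) with x² - 480y² = 1, i.e., x² = 480y² + 1.
Try successive y values:
y = 1: x² = 480·1² + 1 = 481, not a perfect square
y = 2: x² = 480·2² + 1 = 1921, not a perfect square
y = 3: x² = 480·3² + 1 = 4321, not a perfect square
... continuing the search (or via continued fractions) ...
y = 11: x² = 480·11² + 1 = 58081, x = 241 ✓

Verify: 241² - 480·11² = 58081 - 58080 = 1 ✓

x = 241, y = 11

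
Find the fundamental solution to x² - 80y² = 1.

We seek the smallest positive integers (x, y) with x² - 80y² = 1, i.e., x² = 80y² + 1.
Try successive y values:
y = 1: x² = 80·1² + 1 = 81, x = 9 ✓

Verify: 9² - 80·1² = 81 - 80 = 1 ✓

x = 9, y = 1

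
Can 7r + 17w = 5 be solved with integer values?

Step 1: Compute gcd(7, 17).
gcd(7, 17) = 1

Step 2: Check divisibility.
Does 1 divide 5? 5 = 1 x 5, so yes.

By the theorem on linear Diophantine equations, 7r + 17w = 5 has integer solutions if and only if gcd(7, 17) divides 5. Since 1 | 5, solutions exist.

Yes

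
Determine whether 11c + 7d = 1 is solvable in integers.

Step 1: Compute gcd(11, 7).
gcd(11, 7) = 1

Step 2: Check divisibility.
Does 1 divide 1? 1 = 1 x 1, so yes.

By the theorem on linear Diophantine equations, 11c + 7d = 1 has integer solutions if and only if gcd(11, 7) divides 1. Since 1 | 1, solutions exist.

Yes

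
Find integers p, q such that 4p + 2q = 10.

Step 1: Check solvability.
gcd(4, 2) = 2
Since 2 divides 10, solutions exist.

Step 2: Apply extended Euclidean algorithm to find gcd.
We find integers such that 4*x0 + 2*y0 = 2

Step 3: Scale the particular solution.
Multiply by 10/2 = 5:
p = 0, q = 5

Step 4: Verify.
4*(0) + 2*(5) = 10 = 10 ✓

p = 0, q = 5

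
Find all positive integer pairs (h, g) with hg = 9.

The positive divisors of 9 are: 1, 3, 9.
Each divisor d gives the pair (d, 9/d):
(1, 9), (3, 3), (9, 1)

(1, 9), (3, 3), (9, 1)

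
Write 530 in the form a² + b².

We need to find integers a, b > 0 such that a² + b² = 530.
Trying a = 1: b² = 530 - 1² = 530 - 1 = 529
b = 23
Check: 1² + 23² = 1 + 529 = 530 ✓

530 = 1² + 23²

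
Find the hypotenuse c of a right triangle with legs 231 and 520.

c² = a² + b² = 231² + 520² = 53361 + 270400 = 323761
c = 569

569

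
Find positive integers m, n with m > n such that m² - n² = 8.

Factor: m² - n² = (m+n)(m-n) = 8.
We need two factors of 8 with the same parity.
Use m+n = 4 and m-n = 2 (product 4·2 = 8).
Adding: 2m = 6, so m = 3.
Subtracting: 2n = 2, so n = 1.
Check: 3² - 1² = 9 - 1 = 8 ✓

m = 3, n = 1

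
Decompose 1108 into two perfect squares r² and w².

We need to find integers r, w > 0 such that r² + w² = 1108.
Trying r = 18: w² = 1108 - 18² = 1108 - 324 = 784
w = 28
Check: 18² + 28² = 324 + 784 = 1108 ✓

1108 = 18² + 28²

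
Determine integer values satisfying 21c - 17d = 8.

Step 1: Check solvability.
gcd(21, 17) = 1
Since 1 divides 8, solutions exist.

Step 2: Apply extended Euclidean algorithm to find gcd.
We find integers such that 21*x0 + 17*y0 = 1

Step 3: Scale the particular solution.
Multiply by 8/1 = 8:
c = -32, d = -40

Step 4: Verify.
21*(-32) - 17*(-40) = 8 = 8 ✓

c = -32, d = -40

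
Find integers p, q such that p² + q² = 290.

We need to find integers p, q > 0 such that p² + q² = 290.
Trying p = 1: q² = 290 - 1² = 290 - 1 = 289
q = 17
Check: 1² + 17² = 1 + 289 = 290 ✓

290 = 1² + 17²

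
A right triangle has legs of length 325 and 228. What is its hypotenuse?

c² = a² + b² = 325² + 228² = 105625 + 51984 = 157609
c = 397

397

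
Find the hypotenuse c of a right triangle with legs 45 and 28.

c² = a² + b² = 45² + 28² = 2025 + 784 = 2809
c = 53

53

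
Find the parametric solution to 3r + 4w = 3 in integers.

Step 1: Compute gcd(3, 4) = 1.
Since 1 divides 3, solutions exist.

Step 2: Find a particular solution using extended Euclidean algorithm.
We get r₀ = -3, w₀ = 3.
Check: 3*-3 + 4*3 = 3 = 3 ✓

Step 3: Write the general solution.
r = -3 + (4/1)t = -3 + 4t
w = 3 - (3/1)t = 3 - 3t
for any integer t.

r = -3 + 4t, w = 3 - 3t for integer t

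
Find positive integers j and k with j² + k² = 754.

We need to find integers j, k > 0 such that j² + k² = 754.
Trying j = 5: k² = 754 - 5² = 754 - 25 = 729
k = 27
Check: 5² + 27² = 25 + 729 = 754 ✓

754 = 5² + 27²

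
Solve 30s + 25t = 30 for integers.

Step 1: Check solvability.
gcd(30, 25) = 5
Since 5 divides 30, solutions exist.

Step 2: Apply extended Euclidean algorithm to find gcd.
We find integers such that 30*x0 + 25*y0 = 5

Step 3: Scale the particular solution.
Multiply by 30/5 = 6:
s = 6, t = -6

Step 4: Verify.
30*(6) + 25*(-6) = 30 = 30 ✓

s = 6, t = -6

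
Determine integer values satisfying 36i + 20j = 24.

Step 1: Check solvability.
gcd(36, 20) = 4
Since 4 divides 24, solutions exist.

Step 2: Apply extended Euclidean algorithm to find gcd.
We find integers such that 36*x0 + 20*y0 = 4

Step 3: Scale the particular solution.
Multiply by 24/4 = 6:
i = -6, j = 12

Step 4: Verify.
36*(-6) + 20*(12) = 24 = 24 ✓

i = -6, j = 12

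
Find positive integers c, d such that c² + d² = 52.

Search for c with 52 - c² a perfect square.
c = 4: 52 - 4² = 52 - 16 = 36 = 6² ✓
So c = 4, d = 6.

c = 4, d = 6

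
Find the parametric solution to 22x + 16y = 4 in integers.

Step 1: Compute gcd(22, 16) = 2.
Since 2 divides 4, solutions exist.

Step 2: Find a particular solution using extended Euclidean algorithm.
We get x₀ = 6, y₀ = -8.
Check: 22*6 + 16*-8 = 4 = 4 ✓

Step 3: Write the general solution.
x = 6 + (16/2)t = 6 + 8t
y = -8 - (22/2)t = -8 - 11t
for any integer t.

x = 6 + 8t, y = -8 - 11t for integer t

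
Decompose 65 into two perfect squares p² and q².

We need to find integers p, q > 0 such that p² + q² = 65.
Trying p = 1: q² = 65 - 1² = 65 - 1 = 64
q = 8
Check: 1² + 8² = 1 + 64 = 65 ✓

65 = 1² + 8²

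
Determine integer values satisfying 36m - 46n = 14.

Step 1: Check solvability.
gcd(36, 46) = 2
Since 2 divides 14, solutions exist.

Step 2: Apply extended Euclidean algorithm to find gcd.
We find integers such that 36*x0 + 46*y0 = 2

Step 3: Scale the particular solution.
Multiply by 14/2 = 7:
m = 63, n = 49

Step 4: Verify.
36*(63) - 46*(49) = 14 = 14 ✓

m = 63, n = 49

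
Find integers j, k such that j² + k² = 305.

We need to find integers j, k > 0 such that j² + k² = 305.
Trying j = 4: k² = 305 - 4² = 305 - 16 = 289
k = 17
Check: 4² + 17² = 16 + 289 = 305 ✓

305 = 4² + 17²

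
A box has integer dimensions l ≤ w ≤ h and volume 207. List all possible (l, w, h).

Iterate l from 1 to ⌊207^(1/3)⌋. For each l dividing 207, iterate w ≥ l with w dividing 207/l, and set h = 207/(l·w).
Triples found (4): (1×1×207), (1×3×69), (1×9×23), (3×3×23)

(1×1×207), (1×3×69), (1×9×23), (3×3×23)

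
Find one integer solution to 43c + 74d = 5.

Step 1: Check solvability.
gcd(43, 74) = 1
Since 1 divides 5, solutions exist.

Step 2: Apply extended Euclidean algorithm to find gcd.
We find integers such that 43*x0 + 74*y0 = 1

Step 3: Scale the particular solution.
Multiply by 5/1 = 5:
c = 155, d = -90

Step 4: Verify.
43*(155) + 74*(-90) = 5 = 5 ✓

c = 155, d = -90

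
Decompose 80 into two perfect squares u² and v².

We need to find integers u, v > 0 such that u² + v² = 80.
Trying u = 4: v² = 80 - 4² = 80 - 16 = 64
v = 8
Check: 4² + 8² = 16 + 64 = 80 ✓

80 = 4² + 8²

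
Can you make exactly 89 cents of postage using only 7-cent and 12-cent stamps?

We need non-negative x, y with 7x + 12y = 89.
gcd(7, 12) = 1 divides 89, so integer solutions exist.
Search for a non-negative one: x = 11 gives 12y = 89 - 77 = 12, so y = 1.
Check: 7·11 + 12·1 = 89 ✓

Yes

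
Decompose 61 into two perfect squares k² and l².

We need to find integers k, l > 0 such that k² + l² = 61.
Trying k = 5: l² = 61 - 5² = 61 - 25 = 36
l = 6
Check: 5² + 6² = 25 + 36 = 61 ✓

61 = 5² + 6²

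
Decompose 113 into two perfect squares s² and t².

We need to find integers s, t > 0 such that s² + t² = 113.
Trying s = 7: t² = 113 - 7² = 113 - 49 = 64
t = 8
Check: 7² + 8² = 49 + 64 = 113 ✓

113 = 7² + 8²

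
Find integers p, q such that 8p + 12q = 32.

Step 1: Check solvability.
gcd(8, 12) = 4
Since 4 divides 32, solutions exist.

Step 2: Apply extended Euclidean algorithm to find gcd.
We find integers such that 8*x0 + 12*y0 = 4

Step 3: Scale the particular solution.
Multiply by 32/4 = 8:
p = -8, q = 8

Step 4: Verify.
8*(-8) + 12*(8) = 32 = 32 ✓

p = -8, q = 8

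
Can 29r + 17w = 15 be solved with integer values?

Step 1: Compute gcd(29, 17).
gcd(29, 17) = 1

Step 2: Check divisibility.
Does 1 divide 15? 15 = 1 x 15, so yes.

By the theorem on linear Diophantine equations, 29r + 17w = 15 has integer solutions if and only if gcd(29, 17) divides 15. Since 1 | 15, solutions exist.

Yes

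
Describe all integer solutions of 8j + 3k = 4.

Step 1: Compute gcd(8, 3) = 1.
Since 1 divides 4, solutions exist.

Step 2: Find a particular solution using extended Euclidean algorithm.
We get j₀ = -4, k₀ = 12.
Check: 8*-4 + 3*12 = 4 = 4 ✓

Step 3: Write the general solution.
j = -4 + (3/1)t = -4 + 3t
k = 12 - (8/1)t = 12 - 8t
for any integer t.

j = -4 + 3t, k = 12 - 8t for integer t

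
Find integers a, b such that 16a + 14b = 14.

Step 1: Check solvability.
gcd(16, 14) = 2
Since 2 divides 14, solutions exist.

Step 2: Apply extended Euclidean algorithm to find gcd.
We find integers such that 16*x0 + 14*y0 = 2

Step 3: Scale the particular solution.
Multiply by 14/2 = 7:
a = 7, b = -7

Step 4: Verify.
16*(7) + 14*(-7) = 14 = 14 ✓

a = 7, b = -7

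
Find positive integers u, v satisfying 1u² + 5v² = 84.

Try small values of u and check whether (84 - 1u²)/5 is a perfect square.
u = 2: 1·2² = 4, so 5v² = 84 - 4 = 80, giving v² = 16, v = 4.
Check: 1·2² + 5·4² = 4 + 80 = 84 ✓

u = 2, v = 4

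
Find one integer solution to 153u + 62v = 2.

Step 1: Check solvability.
gcd(153, 62) = 1
Since 1 divides 2, solutions exist.

Step 2: Apply extended Euclidean algorithm to find gcd.
We find integers such that 153*x0 + 62*y0 = 1

Step 3: Scale the particular solution.
Multiply by 2/1 = 2:
u = 30, v = -74

Step 4: Verify.
153*(30) + 62*(-74) = 2 = 2 ✓

u = 30, v = -74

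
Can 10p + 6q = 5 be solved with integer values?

Step 1: Compute gcd(10, 6).
gcd(10, 6) = 2

Step 2: Check divisibility.
Does 2 divide 5? 5 = 2 x 2 + 1, so no.

By the theorem on linear Diophantine equations, 10p + 6q = 5 has integer solutions if and only if gcd(10, 6) divides 5. Since 2 does not divide 5, no solutions exist.

No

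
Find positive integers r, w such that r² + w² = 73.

Search for r with 73 - r² a perfect square.
r = 3: 73 - 3² = 73 - 9 = 64 = 8² ✓
So r = 3, w = 8.

r = 3, w = 8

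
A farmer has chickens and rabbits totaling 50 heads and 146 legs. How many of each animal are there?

Let c = chickens, r = rabbits.
Heads: c + r = 50
Legs: 2c + 4r = 146
From the first equation, c = 50 - r. Substitute:
2(50 - r) + 4r = 146
100 + 2r = 146
r = (146 - 100)/2 = 23
c = 50 - 23 = 27

Chickens: 27, Rabbits: 23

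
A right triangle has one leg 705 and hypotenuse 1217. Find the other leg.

b² = c² - a² = 1481089 - 497025 = 984064
b = 992

992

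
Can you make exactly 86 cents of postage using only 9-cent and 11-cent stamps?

We need non-negative x, y with 9x + 11y = 86.
gcd(9, 11) = 1 divides 86, so integer solutions exist.
Search for a non-negative one: x = 1 gives 11y = 86 - 9 = 77, so y = 7.
Check: 9·1 + 11·7 = 86 ✓

Yes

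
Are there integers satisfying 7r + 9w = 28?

Step 1: Compute gcd(7, 9).
gcd(7, 9) = 1

Step 2: Check divisibility.
Does 1 divide 28? 28 = 1 x 28, so yes.

By the theorem on linear Diophantine equations, 7r + 9w = 28 has integer solutions if and only if gcd(7, 9) divides 28. Since 1 | 28, solutions exist.

Yes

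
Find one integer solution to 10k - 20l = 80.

Step 1: Check solvability.
gcd(10, 20) = 10
Since 10 divides 80, solutions exist.

Step 2: Apply extended Euclidean algorithm to find gcd.
We find integers such that 10*x0 + 20*y0 = 10

Step 3: Scale the particular solution.
Multiply by 80/10 = 8:
k = 8, l = 0

Step 4: Verify.
10*(8) - 20*(0) = 80 = 80 ✓

k = 8, l = 0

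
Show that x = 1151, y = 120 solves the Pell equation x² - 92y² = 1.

Compute x² = 1151² = 1324801
Compute 92y² = 92·120² = 92·14400 = 1324800
x² - 92y² = 1324801 - 1324800 = 1
Since this equals 1, (1151, 120) is a solution.

Yes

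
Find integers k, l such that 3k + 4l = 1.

Step 1: Check solvability.
gcd(3, 4) = 1
Since 1 divides 1, solutions exist.

Step 2: Apply extended Euclidean algorithm to find gcd.
We find integers such that 3*x0 + 4*y0 = 1

Step 3: Scale the particular solution.
Multiply by 1/1 = 1:
k = -1, l = 1

Step 4: Verify.
3*(-1) + 4*(1) = 1 = 1 ✓

k = -1, l = 1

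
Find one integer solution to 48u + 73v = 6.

Step 1: Check solvability.
gcd(48, 73) = 1
Since 1 divides 6, solutions exist.

Step 2: Apply extended Euclidean algorithm to find gcd.
We find integers such that 48*x0 + 73*y0 = 1

Step 3: Scale the particular solution.
Multiply by 6/1 = 6:
u = 210, v = -138

Step 4: Verify.
48*(210) + 73*(-138) = 6 = 6 ✓

u = 210, v = -138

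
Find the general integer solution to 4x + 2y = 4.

Step 1: Compute gcd(4, 2) = 2.
Since 2 divides 4, solutions exist.

Step 2: Find a particular solution using extended Euclidean algorithm.
We get x₀ = 0, y₀ = 2.
Check: 4*0 + 2*2 = 4 = 4 ✓

Step 3: Write the general solution.
x = 0 + (2/2)t = 0 + 1t
y = 2 - (4/2)t = 2 - 2t
for any integer t.

x = 0 + 1t, y = 2 - 2t for integer t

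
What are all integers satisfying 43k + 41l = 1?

Step 1: Compute gcd(43, 41) = 1.
Since 1 divides 1, solutions exist.

Step 2: Find a particular solution using extended Euclidean algorithm.
We get k₀ = -20, l₀ = 21.
Check: 43*-20 + 41*21 = 1 = 1 ✓

Step 3: Write the general solution.
k = -20 + (41/1)t = -20 + 41t
l = 21 - (43/1)t = 21 - 43t
for any integer t.

k = -20 + 41t, l = 21 - 43t for integer t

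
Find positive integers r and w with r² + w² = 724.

We need to find integers r, w > 0 such that r² + w² = 724.
Trying r = 18: w² = 724 - 18² = 724 - 324 = 400
w = 20
Check: 18² + 20² = 324 + 400 = 724 ✓

724 = 18² + 20²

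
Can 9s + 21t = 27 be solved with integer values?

Step 1: Compute gcd(9, 21).
gcd(9, 21) = 3

Step 2: Check divisibility.
Does 3 divide 27? 27 = 3 x 9, so yes.

By the theorem on linear Diophantine equations, 9s + 21t = 27 has integer solutions if and only if gcd(9, 21) divides 27. Since 3 | 27, solutions exist.

Yes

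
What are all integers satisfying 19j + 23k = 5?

Step 1: Compute gcd(19, 23) = 1.
Since 1 divides 5, solutions exist.

Step 2: Find a particular solution using extended Euclidean algorithm.
We get j₀ = -30, k₀ = 25.
Check: 19*-30 + 23*25 = 5 = 5 ✓

Step 3: Write the general solution.
j = -30 + (23/1)t = -30 + 23t
k = 25 - (19/1)t = 25 - 19t
for any integer t.

j = -30 + 23t, k = 25 - 19t for integer t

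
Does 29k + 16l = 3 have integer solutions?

Step 1: Compute gcd(29, 16).
gcd(29, 16) = 1

Step 2: Check divisibility.
Does 1 divide 3? 3 = 1 x 3, so yes.

By the theorem on linear Diophantine equations, 29k + 16l = 3 has integer solutions if and only if gcd(29, 16) divides 3. Since 1 | 3, solutions exist.

Yes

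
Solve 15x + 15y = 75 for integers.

Step 1: Check solvability.
gcd(15, 15) = 15
Since 15 divides 75, solutions exist.

Step 2: Apply extended Euclidean algorithm to find gcd.
We find integers such that 15*x0 + 15*y0 = 15

Step 3: Scale the particular solution.
Multiply by 75/15 = 5:
x = 0, y = 5

Step 4: Verify.
15*(0) + 15*(5) = 75 = 75 ✓

x = 0, y = 5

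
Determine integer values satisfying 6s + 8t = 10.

Step 1: Check solvability.
gcd(6, 8) = 2
Since 2 divides 10, solutions exist.

Step 2: Apply extended Euclidean algorithm to find gcd.
We find integers such that 6*x0 + 8*y0 = 2

Step 3: Scale the particular solution.
Multiply by 10/2 = 5:
s = -5, t = 5

Step 4: Verify.
6*(-5) + 8*(5) = 10 = 10 ✓

s = -5, t = 5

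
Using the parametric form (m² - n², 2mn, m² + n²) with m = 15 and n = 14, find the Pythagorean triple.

a = m² - n² = 15² - 14² = 225 - 196 = 29
b = 2mn = 2·15·14 = 420
c = m² + n² = 225 + 196 = 421
Verify: 29² + 420² = 841 + 176400 = 177241 = 421² ✓

(29, 420, 421)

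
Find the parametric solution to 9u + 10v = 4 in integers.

Step 1: Compute gcd(9, 10) = 1.
Since 1 divides 4, solutions exist.

Step 2: Find a particular solution using extended Euclidean algorithm.
We get u₀ = -4, v₀ = 4.
Check: 9*-4 + 10*4 = 4 = 4 ✓

Step 3: Write the general solution.
u = -4 + (10/1)t = -4 + 10t
v = 4 - (9/1)t = 4 - 9t
for any integer t.

u = -4 + 10t, v = 4 - 9t for integer t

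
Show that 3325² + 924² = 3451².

Compute a² + b² = 3325² + 924² = 11055625 + 853776 = 11909401
Compute c² = 3451² = 11909401
Since 11909401 = 11909401, confirmed.

Yes, it is a Pythagorean triple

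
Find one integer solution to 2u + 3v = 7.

Step 1: Check solvability.
gcd(2, 3) = 1
Since 1 divides 7, solutions exist.

Step 2: Apply extended Euclidean algorithm to find gcd.
We find integers such that 2*x0 + 3*y0 = 1

Step 3: Scale the particular solution.
Multiply by 7/1 = 7:
u = -7, v = 7

Step 4: Verify.
2*(-7) + 3*(7) = 7 = 7 ✓

u = -7, v = 7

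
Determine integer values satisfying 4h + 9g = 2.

Step 1: Check solvability.
gcd(4, 9) = 1
Since 1 divides 2, solutions exist.

Step 2: Apply extended Euclidean algorithm to find gcd.
We find integers such that 4*x0 + 9*y0 = 1

Step 3: Scale the particular solution.
Multiply by 2/1 = 2:
h = -4, g = 2

Step 4: Verify.
4*(-4) + 9*(2) = 2 = 2 ✓

h = -4, g = 2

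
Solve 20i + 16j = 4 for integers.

Step 1: Check solvability.
gcd(20, 16) = 4
Since 4 divides 4, solutions exist.

Step 2: Apply extended Euclidean algorithm to find gcd.
We find integers such that 20*x0 + 16*y0 = 4

Step 3: Scale the particular solution.
Multiply by 4/4 = 1:
i = 1, j = -1

Step 4: Verify.
20*(1) + 16*(-1) = 4 = 4 ✓

i = 1, j = -1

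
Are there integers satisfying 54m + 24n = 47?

Step 1: Compute gcd(54, 24).
gcd(54, 24) = 6

Step 2: Check divisibility.
Does 6 divide 47? 47 = 6 x 7 + 5, so no.

By the theorem on linear Diophantine equations, 54m + 24n = 47 has integer solutions if and only if gcd(54, 24) divides 47. Since 6 does not divide 47, no solutions exist.

No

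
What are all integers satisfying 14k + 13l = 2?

Step 1: Compute gcd(14, 13) = 1.
Since 1 divides 2, solutions exist.

Step 2: Find a particular solution using extended Euclidean algorithm.
We get k₀ = 2, l₀ = -2.
Check: 14*2 + 13*-2 = 2 = 2 ✓

Step 3: Write the general solution.
k = 2 + (13/1)t = 2 + 13t
l = -2 - (14/1)t = -2 - 14t
for any integer t.

k = 2 + 13t, l = -2 - 14t for integer t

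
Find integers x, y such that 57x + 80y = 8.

Step 1: Check solvability.
gcd(57, 80) = 1
Since 1 divides 8, solutions exist.

Step 2: Apply extended Euclidean algorithm to find gcd.
We find integers such that 57*x0 + 80*y0 = 1

Step 3: Scale the particular solution.
Multiply by 8/1 = 8:
x = -56, y = 40

Step 4: Verify.
57*(-56) + 80*(40) = 8 = 8 ✓

x = -56, y = 40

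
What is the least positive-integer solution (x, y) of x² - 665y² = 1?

We seek the smallest positive integers (x, y) with x² - 665y² = 1, i.e., x² = 665y² + 1.
Try successive y values:
y = 1: x² = 665·1² + 1 = 666, not a perfect square
y = 2: x² = 665·2² + 1 = 2661, not a perfect square
y = 3: x² = 665·3² + 1 = 5986, not a perfect square
... continuing the search (or via continued fractions) ...
y = 532: x² = 665·532² + 1 = 188210961, x = 13719 ✓

Verify: 13719² - 665·532² = 188210961 - 188210960 = 1 ✓

x = 13719, y = 532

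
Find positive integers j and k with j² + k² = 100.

We need to find integers j, k > 0 such that j² + k² = 100.
Trying j = 6: k² = 100 - 6² = 100 - 36 = 64
k = 8
Check: 6² + 8² = 36 + 64 = 100 ✓

100 = 6² + 8²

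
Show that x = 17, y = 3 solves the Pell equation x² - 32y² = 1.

Compute x² = 17² = 289
Compute 32y² = 32·3² = 32·9 = 288
x² - 32y² = 289 - 288 = 1
Since this equals 1, (17, 3) is a solution.

Yes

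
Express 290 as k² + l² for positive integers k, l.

We need to find integers k, l > 0 such that k² + l² = 290.
Trying k = 1: l² = 290 - 1² = 290 - 1 = 289
l = 17
Check: 1² + 17² = 1 + 289 = 290 ✓

290 = 1² + 17²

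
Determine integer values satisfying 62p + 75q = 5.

Step 1: Check solvability.
gcd(62, 75) = 1
Since 1 divides 5, solutions exist.

Step 2: Apply extended Euclidean algorithm to find gcd.
We find integers such that 62*x0 + 75*y0 = 1

Step 3: Scale the particular solution.
Multiply by 5/1 = 5:
p = 115, q = -95

Step 4: Verify.
62*(115) + 75*(-95) = 5 = 5 ✓

p = 115, q = -95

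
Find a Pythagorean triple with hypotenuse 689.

We need a² + b² = 689² = 474721.
Trying: 561² + 400² = 314721 + 160000 = 474721 ✓

(561, 400, 689)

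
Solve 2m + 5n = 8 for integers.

Step 1: Check solvability.
gcd(2, 5) = 1
Since 1 divides 8, solutions exist.

Step 2: Apply extended Euclidean algorithm to find gcd.
We find integers such that 2*x0 + 5*y0 = 1

Step 3: Scale the particular solution.
Multiply by 8/1 = 8:
m = -16, n = 8

Step 4: Verify.
2*(-16) + 5*(8) = 8 = 8 ✓

m = -16, n = 8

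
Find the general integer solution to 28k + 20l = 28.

Step 1: Compute gcd(28, 20) = 4.
Since 4 divides 28, solutions exist.

Step 2: Find a particular solution using extended Euclidean algorithm.
We get k₀ = -14, l₀ = 21.
Check: 28*-14 + 20*21 = 28 = 28 ✓

Step 3: Write the general solution.
k = -14 + (20/4)t = -14 + 5t
l = 21 - (28/4)t = 21 - 7t
for any integer t.

k = -14 + 5t, l = 21 - 7t for integer t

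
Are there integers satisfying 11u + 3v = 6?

Step 1: Compute gcd(11, 3).
gcd(11, 3) = 1

Step 2: Check divisibility.
Does 1 divide 6? 6 = 1 x 6, so yes.

By the theorem on linear Diophantine equations, 11u + 3v = 6 has integer solutions if and only if gcd(11, 3) divides 6. Since 1 | 6, solutions exist.

Yes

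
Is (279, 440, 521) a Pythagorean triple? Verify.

Compute a² + b² = 279² + 440² = 77841 + 193600 = 271441
Compute c² = 521² = 271441
Since 271441 = 271441, confirmed.

Yes, it is a Pythagorean triple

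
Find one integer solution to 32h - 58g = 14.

Step 1: Check solvability.
gcd(32, 58) = 2
Since 2 divides 14, solutions exist.

Step 2: Apply extended Euclidean algorithm to find gcd.
We find integers such that 32*x0 + 58*y0 = 2

Step 3: Scale the particular solution.
Multiply by 14/2 = 7:
h = -63, g = -35

Step 4: Verify.
32*(-63) - 58*(-35) = 14 = 14 ✓

h = -63, g = -35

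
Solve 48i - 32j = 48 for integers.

Step 1: Check solvability.
gcd(48, 32) = 16
Since 16 divides 48, solutions exist.

Step 2: Apply extended Euclidean algorithm to find gcd.
We find integers such that 48*x0 + 32*y0 = 16

Step 3: Scale the particular solution.
Multiply by 48/16 = 3:
i = 3, j = 3

Step 4: Verify.
48*(3) - 32*(3) = 48 = 48 ✓

i = 3, j = 3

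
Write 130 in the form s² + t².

We need to find integers s, t > 0 such that s² + t² = 130.
Trying s = 3: t² = 130 - 3² = 130 - 9 = 121
t = 11
Check: 3² + 11² = 9 + 121 = 130 ✓

130 = 3² + 11²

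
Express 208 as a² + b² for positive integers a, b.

We need to find integers a, b > 0 such that a² + b² = 208.
Trying a = 8: b² = 208 - 8² = 208 - 64 = 144
b = 12
Check: 8² + 12² = 64 + 144 = 208 ✓

208 = 8² + 12²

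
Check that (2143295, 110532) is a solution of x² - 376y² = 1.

Compute x² = 2143295² = 4593713457025
Compute 376y² = 376·110532² = 376·12217323024 = 4593713457024
x² - 376y² = 4593713457025 - 4593713457024 = 1
Since this equals 1, (2143295, 110532) is a solution.

Yes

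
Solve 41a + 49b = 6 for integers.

Step 1: Check solvability.
gcd(41, 49) = 1
Since 1 divides 6, solutions exist.

Step 2: Apply extended Euclidean algorithm to find gcd.
We find integers such that 41*x0 + 49*y0 = 1

Step 3: Scale the particular solution.
Multiply by 6/1 = 6:
a = 36, b = -30

Step 4: Verify.
41*(36) + 49*(-30) = 6 = 6 ✓

a = 36, b = -30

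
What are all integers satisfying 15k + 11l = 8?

Step 1: Compute gcd(15, 11) = 1.
Since 1 divides 8, solutions exist.

Step 2: Find a particular solution using extended Euclidean algorithm.
We get k₀ = 24, l₀ = -32.
Check: 15*24 + 11*-32 = 8 = 8 ✓

Step 3: Write the general solution.
k = 24 + (11/1)t = 24 + 11t
l = -32 - (15/1)t = -32 - 15t
for any integer t.

k = 24 + 11t, l = -32 - 15t for integer t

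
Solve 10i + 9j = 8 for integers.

Step 1: Check solvability.
gcd(10, 9) = 1
Since 1 divides 8, solutions exist.

Step 2: Apply extended Euclidean algorithm to find gcd.
We find integers such that 10*x0 + 9*y0 = 1

Step 3: Scale the particular solution.
Multiply by 8/1 = 8:
i = 8, j = -8

Step 4: Verify.
10*(8) + 9*(-8) = 8 = 8 ✓

i = 8, j = -8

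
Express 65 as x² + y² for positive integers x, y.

We need to find integers x, y > 0 such that x² + y² = 65.
Trying x = 1: y² = 65 - 1² = 65 - 1 = 64
y = 8
Check: 1² + 8² = 1 + 64 = 65 ✓

65 = 1² + 8²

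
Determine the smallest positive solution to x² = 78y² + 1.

We seek the smallest positive integers (x, y) with x² - 78y² = 1, i.e., x² = 78y² + 1.
Try successive y values:
y = 1: x² = 78·1² + 1 = 79, not a perfect square
y = 2: x² = 78·2² + 1 = 313, not a perfect square
y = 3: x² = 78·3² + 1 = 703, not a perfect square
... continuing the search (or via continued fractions) ...
y = 6: x² = 78·6² + 1 = 2809, x = 53 ✓

Verify: 53² - 78·6² = 2809 - 2808 = 1 ✓

x = 53, y = 6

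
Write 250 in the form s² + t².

We need to find integers s, t > 0 such that s² + t² = 250.
Trying s = 5: t² = 250 - 5² = 250 - 25 = 225
t = 15
Check: 5² + 15² = 25 + 225 = 250 ✓

250 = 5² + 15²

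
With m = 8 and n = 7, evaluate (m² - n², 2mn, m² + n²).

a = m² - n² = 64 - 49 = 15
b = 2mn = 2·8·7 = 112
c = m² + n² = 64 + 49 = 113
Verify: 15² + 112² = 225 + 12544 = 12769 = 113² ✓

(15, 112, 113)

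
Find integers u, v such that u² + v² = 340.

We need to find integers u, v > 0 such that u² + v² = 340.
Trying u = 4: v² = 340 - 4² = 340 - 16 = 324
v = 18
Check: 4² + 18² = 16 + 324 = 340 ✓

340 = 4² + 18²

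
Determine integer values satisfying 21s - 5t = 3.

Step 1: Check solvability.
gcd(21, 5) = 1
Since 1 divides 3, solutions exist.

Step 2: Apply extended Euclidean algorithm to find gcd.
We find integers such that 21*x0 + 5*y0 = 1

Step 3: Scale the particular solution.
Multiply by 3/1 = 3:
s = 3, t = 12

Step 4: Verify.
21*(3) - 5*(12) = 3 = 3 ✓

s = 3, t = 12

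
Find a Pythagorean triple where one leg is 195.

We need the other leg and hypotenuse such that 195² + x² = c².
Take x = 28, c = 197: 195² + 28² = 38025 + 784 = 38809 = 197² ✓
Triple: (195, 28, 197)

(195, 28, 197)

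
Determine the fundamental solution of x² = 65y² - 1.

We need x² = 65y² - 1. Try successive y:
y = 1: x² = 65·1² - 1 = 64 = 8² ✓
Check: 8² - 65·1² = 64 - 65 = -1 ✓

x = 8, y = 1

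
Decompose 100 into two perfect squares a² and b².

We need to find integers a, b > 0 such that a² + b² = 100.
Trying a = 6: b² = 100 - 6² = 100 - 36 = 64
b = 8
Check: 6² + 8² = 36 + 64 = 100 ✓

100 = 6² + 8²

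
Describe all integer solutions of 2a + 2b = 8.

Step 1: Compute gcd(2, 2) = 2.
Since 2 divides 8, solutions exist.

Step 2: Find a particular solution using extended Euclidean algorithm.
We get a₀ = 0, b₀ = 4.
Check: 2*0 + 2*4 = 8 = 8 ✓

Step 3: Write the general solution.
a = 0 + (2/2)t = 0 + 1t
b = 4 - (2/2)t = 4 - 1t
for any integer t.

a = 0 + 1t, b = 4 - 1t for integer t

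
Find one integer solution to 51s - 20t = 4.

Step 1: Check solvability.
gcd(51, 20) = 1
Since 1 divides 4, solutions exist.

Step 2: Apply extended Euclidean algorithm to find gcd.
We find integers such that 51*x0 + 20*y0 = 1

Step 3: Scale the particular solution.
Multiply by 4/1 = 4:
s = -36, t = -92

Step 4: Verify.
51*(-36) - 20*(-92) = 4 = 4 ✓

s = -36, t = -92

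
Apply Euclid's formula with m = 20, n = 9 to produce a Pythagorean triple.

a = m² - n² = 20² - 9² = 400 - 81 = 319
b = 2mn = 2·20·9 = 360
c = m² + n² = 400 + 81 = 481
Verify: 319² + 360² = 101761 + 129600 = 231361 = 481² ✓

(319, 360, 481)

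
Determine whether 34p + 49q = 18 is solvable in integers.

Step 1: Compute gcd(34, 49).
gcd(34, 49) = 1

Step 2: Check divisibility.
Does 1 divide 18? 18 = 1 x 18, so yes.

By the theorem on linear Diophantine equations, 34p + 49q = 18 has integer solutions if and only if gcd(34, 49) divides 18. Since 1 | 18, solutions exist.

Yes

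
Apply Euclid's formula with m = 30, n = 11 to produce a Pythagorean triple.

a = m² - n² = 30² - 11² = 900 - 121 = 779
b = 2mn = 2·30·11 = 660
c = m² + n² = 900 + 121 = 1021
Verify: 779² + 660² = 606841 + 435600 = 1042441 = 1021² ✓

(779, 660, 1021)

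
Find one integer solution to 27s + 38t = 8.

Step 1: Check solvability.
gcd(27, 38) = 1
Since 1 divides 8, solutions exist.

Step 2: Apply extended Euclidean algorithm to find gcd.
We find integers such that 27*x0 + 38*y0 = 1

Step 3: Scale the particular solution.
Multiply by 8/1 = 8:
s = -56, t = 40

Step 4: Verify.
27*(-56) + 38*(40) = 8 = 8 ✓

s = -56, t = 40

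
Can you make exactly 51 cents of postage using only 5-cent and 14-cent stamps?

We need non-negative x, y with 5x + 14y = 51.
gcd(5, 14) = 1 divides 51, so integer solutions exist, but checking x = 0..10 shows none with y ≥ 0.
So 51 cannot be made with non-negative stamp counts.

No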